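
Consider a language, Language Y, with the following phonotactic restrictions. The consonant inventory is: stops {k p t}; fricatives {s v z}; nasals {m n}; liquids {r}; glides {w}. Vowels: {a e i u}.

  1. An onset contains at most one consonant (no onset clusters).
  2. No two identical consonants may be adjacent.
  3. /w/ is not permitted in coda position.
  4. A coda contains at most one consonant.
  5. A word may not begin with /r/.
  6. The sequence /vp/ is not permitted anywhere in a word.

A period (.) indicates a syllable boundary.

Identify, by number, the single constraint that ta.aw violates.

3

ta.aw: syllable 2 coda contains /w/.
This is a violation of constraint 3: "/w/ is not permitted in coda position."
The remaining constraints (1, 2, 4, 5, 6) are satisfied.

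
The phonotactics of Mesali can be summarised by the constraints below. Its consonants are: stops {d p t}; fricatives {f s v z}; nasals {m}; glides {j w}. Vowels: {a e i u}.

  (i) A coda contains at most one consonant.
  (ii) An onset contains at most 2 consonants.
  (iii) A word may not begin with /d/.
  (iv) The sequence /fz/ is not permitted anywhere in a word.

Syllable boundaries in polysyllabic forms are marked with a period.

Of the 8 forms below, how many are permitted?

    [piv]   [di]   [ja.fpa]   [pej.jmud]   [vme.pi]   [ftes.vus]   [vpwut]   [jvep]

[piv] — σ1 onset /p/, coda /v/ ok → permitted
[di] — violates constraint (iii): word begins with /d/ → not permitted
[ja.fpa] — σ1 onset /j/, coda /∅/ ok; σ2 onset /fp/ (2C), coda /∅/ ok → permitted
[pej.jmud] — σ1 onset /p/, coda /j/ ok; σ2 onset /jm/ (2C), coda /d/ ok → permitted
[vme.pi] — σ1 onset /vm/ (2C), coda /∅/ ok; σ2 onset /p/, coda /∅/ ok → permitted
[ftes.vus] — σ1 onset /ft/ (2C), coda /s/ ok; σ2 onset /v/, coda /s/ ok → permitted
[vpwut] — violates constraint (ii): syllable 1 onset /vpw/ has 3 consonants (> 2) → not permitted
[jvep] — σ1 onset /jv/ (2C), coda /p/ ok → permitted
Permitted: [piv], [ja.fpa], [pej.jmud], [vme.pi], [ftes.vus], [jvep] → 6.

6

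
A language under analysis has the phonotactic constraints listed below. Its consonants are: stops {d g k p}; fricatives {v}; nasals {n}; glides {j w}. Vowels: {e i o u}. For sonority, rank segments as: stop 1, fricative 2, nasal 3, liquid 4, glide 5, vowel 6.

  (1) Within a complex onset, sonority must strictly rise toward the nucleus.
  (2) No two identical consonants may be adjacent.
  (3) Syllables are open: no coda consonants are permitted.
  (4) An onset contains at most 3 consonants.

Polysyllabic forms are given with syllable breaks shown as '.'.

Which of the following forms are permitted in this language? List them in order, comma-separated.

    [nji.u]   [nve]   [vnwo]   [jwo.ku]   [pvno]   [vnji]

[nji.u] — σ1 onset /nj/ (3→5 rises), coda /∅/ ok; σ2 onset /∅/, coda /∅/ ok → permitted
[nve] — violates constraint 1: syllable 1 onset /nv/: /n/ (nasal, 3) → /v/ (fricative, 2) does not rise → not permitted
[vnwo] — σ1 onset /vnw/ (2→3→5 rises), coda /∅/ ok → permitted
[jwo.ku] — violates constraint 1: syllable 1 onset /jw/: /j/ (glide, 5) → /w/ (glide, 5) does not rise → not permitted
[pvno] — σ1 onset /pvn/ (1→2→3 rises), coda /∅/ ok → permitted
[vnji] — σ1 onset /vnj/ (2→3→5 rises), coda /∅/ ok → permitted

[nji.u], [vnwo], [pvno], [vnji]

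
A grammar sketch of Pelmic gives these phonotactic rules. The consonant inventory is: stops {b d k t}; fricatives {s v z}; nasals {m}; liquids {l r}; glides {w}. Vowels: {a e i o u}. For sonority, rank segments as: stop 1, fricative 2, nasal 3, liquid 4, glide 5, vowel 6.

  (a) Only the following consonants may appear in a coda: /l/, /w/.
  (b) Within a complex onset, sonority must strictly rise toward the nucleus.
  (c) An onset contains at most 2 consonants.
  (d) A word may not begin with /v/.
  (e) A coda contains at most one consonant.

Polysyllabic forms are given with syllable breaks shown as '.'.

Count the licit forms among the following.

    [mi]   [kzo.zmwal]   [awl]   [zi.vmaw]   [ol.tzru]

2

[mi] — σ1 onset /m/, coda /∅/ ok → licit
[kzo.zmwal] — violates constraint (c): syllable 2 onset /zmw/ has 3 consonants (> 2) → illicit
[awl] — violates constraint (e): syllable 1 coda /wl/ has 2 consonants (> 1) → illicit
[zi.vmaw] — σ1 onset /z/, coda /∅/ ok; σ2 onset /vm/ (2→3 rises), coda /w/ ok → licit
[ol.tzru] — violates constraint (c): syllable 2 onset /tzr/ has 3 consonants (> 2) → illicit
Licit: [mi], [zi.vmaw] → 2.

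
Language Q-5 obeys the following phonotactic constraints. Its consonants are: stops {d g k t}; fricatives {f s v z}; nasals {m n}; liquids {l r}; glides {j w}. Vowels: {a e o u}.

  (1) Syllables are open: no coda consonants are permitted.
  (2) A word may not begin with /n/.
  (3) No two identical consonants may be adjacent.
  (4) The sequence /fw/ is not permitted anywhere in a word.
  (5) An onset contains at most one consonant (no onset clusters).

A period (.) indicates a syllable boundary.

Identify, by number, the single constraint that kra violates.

kra: syllable 1 onset /kr/ has 2 consonants (> 1).
This is a violation of constraint 5: "An onset contains at most one consonant (no onset clusters)."
The remaining constraints (1, 2, 3, 4) are satisfied.

5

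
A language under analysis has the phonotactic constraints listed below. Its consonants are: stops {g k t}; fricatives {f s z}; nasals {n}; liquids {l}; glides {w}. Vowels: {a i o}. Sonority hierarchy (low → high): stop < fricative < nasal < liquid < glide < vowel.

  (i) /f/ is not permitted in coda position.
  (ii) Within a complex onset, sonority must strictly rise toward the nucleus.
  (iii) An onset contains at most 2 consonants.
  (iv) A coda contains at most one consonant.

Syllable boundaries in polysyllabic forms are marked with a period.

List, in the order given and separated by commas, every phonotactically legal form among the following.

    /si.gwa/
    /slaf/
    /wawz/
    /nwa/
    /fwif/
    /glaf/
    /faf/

/si.gwa/ — σ1 onset /s/, coda /∅/ ok; σ2 onset /gw/ (1→5 rises), coda /∅/ ok → phonotactically legal
/slaf/ — violates constraint (i): syllable 1 coda contains /f/ → phonotactically illegal
/wawz/ — violates constraint (iv): syllable 1 coda /wz/ has 2 consonants (> 1) → phonotactically illegal
/nwa/ — σ1 onset /nw/ (3→5 rises), coda /∅/ ok → phonotactically legal
/fwif/ — violates constraint (i): syllable 1 coda contains /f/ → phonotactically illegal
/glaf/ — violates constraint (i): syllable 1 coda contains /f/ → phonotactically illegal
/faf/ — violates constraint (i): syllable 1 coda contains /f/ → phonotactically illegal

/si.gwa/, /nwa/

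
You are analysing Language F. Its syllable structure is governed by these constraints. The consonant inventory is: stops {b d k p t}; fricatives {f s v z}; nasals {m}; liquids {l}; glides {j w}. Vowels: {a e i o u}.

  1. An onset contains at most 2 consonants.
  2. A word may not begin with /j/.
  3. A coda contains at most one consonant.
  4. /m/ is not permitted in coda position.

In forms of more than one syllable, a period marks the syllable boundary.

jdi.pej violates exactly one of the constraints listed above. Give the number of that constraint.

jdi.pej: word begins with /j/.
This is a violation of constraint 2: "A word may not begin with /j/."
The remaining constraints (1, 3, 4) are satisfied.

2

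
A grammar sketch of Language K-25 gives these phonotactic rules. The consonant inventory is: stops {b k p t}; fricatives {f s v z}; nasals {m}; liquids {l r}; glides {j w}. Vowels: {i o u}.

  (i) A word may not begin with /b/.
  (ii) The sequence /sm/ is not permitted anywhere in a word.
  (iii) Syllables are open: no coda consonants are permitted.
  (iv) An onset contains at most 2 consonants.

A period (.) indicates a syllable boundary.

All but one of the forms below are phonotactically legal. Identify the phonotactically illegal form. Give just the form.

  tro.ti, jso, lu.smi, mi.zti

tro.ti — σ1 onset /tr/ (2C), coda /∅/ ok; σ2 onset /t/, coda /∅/ ok → phonotactically legal
jso — σ1 onset /js/ (2C), coda /∅/ ok → phonotactically legal
lu.smi — violates constraint (ii): contains banned sequence /sm/ → phonotactically illegal
mi.zti — σ1 onset /m/, coda /∅/ ok; σ2 onset /zt/ (2C), coda /∅/ ok → phonotactically legal

lu.smi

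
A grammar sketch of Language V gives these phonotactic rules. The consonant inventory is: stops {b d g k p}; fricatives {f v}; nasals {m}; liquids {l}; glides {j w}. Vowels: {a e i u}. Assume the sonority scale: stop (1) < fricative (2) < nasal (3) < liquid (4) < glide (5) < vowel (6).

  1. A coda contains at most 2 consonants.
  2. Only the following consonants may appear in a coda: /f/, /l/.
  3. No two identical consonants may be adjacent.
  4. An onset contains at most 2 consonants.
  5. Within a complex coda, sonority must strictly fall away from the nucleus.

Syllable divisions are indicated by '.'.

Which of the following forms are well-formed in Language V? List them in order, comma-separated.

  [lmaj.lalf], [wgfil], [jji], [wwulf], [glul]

[glul]

[lmaj.lalf] — violates constraint 2: syllable 1 coda contains /j/, which is not a licensed coda consonant → ill-formed
[wgfil] — violates constraint 4: syllable 1 onset /wgf/ has 3 consonants (> 2) → ill-formed
[jji] — violates constraint 3: adjacent identical consonants /jj/ → ill-formed
[wwulf] — violates constraint 3: adjacent identical consonants /ww/ → ill-formed
[glul] — σ1 onset /gl/ (2C), coda /l/ ok → well-formed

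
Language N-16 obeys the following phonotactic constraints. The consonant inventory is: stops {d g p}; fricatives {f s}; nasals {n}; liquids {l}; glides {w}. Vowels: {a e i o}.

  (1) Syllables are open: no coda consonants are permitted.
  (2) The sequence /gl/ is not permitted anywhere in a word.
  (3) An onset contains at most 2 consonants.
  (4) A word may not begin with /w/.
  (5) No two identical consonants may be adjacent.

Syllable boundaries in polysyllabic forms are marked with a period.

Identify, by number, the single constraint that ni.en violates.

1

ni.en: syllable 2 coda /n/ has 1 consonant (> 0).
This is a violation of constraint 1: "Syllables are open: no coda consonants are permitted."
The remaining constraints (2, 3, 4, 5) are satisfied.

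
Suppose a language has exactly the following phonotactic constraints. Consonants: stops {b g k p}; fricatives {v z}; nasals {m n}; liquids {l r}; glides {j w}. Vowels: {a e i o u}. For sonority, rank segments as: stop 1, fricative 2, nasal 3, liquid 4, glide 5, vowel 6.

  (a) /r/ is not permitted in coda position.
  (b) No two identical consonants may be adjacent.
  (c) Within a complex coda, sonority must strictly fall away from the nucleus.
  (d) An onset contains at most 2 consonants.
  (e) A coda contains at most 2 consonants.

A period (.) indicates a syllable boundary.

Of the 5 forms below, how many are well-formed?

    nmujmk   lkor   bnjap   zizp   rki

nmujmk — violates constraint (e): syllable 1 coda /jmk/ has 3 consonants (> 2) → ill-formed
lkor — violates constraint (a): syllable 1 coda contains /r/ → ill-formed
bnjap — violates constraint (d): syllable 1 onset /bnj/ has 3 consonants (> 2) → ill-formed
zizp — σ1 onset /z/, coda /zp/ (2→1 falls) ok → well-formed
rki — σ1 onset /rk/ (2C), coda /∅/ ok → well-formed
Well-formed: zizp, rki → 2.

2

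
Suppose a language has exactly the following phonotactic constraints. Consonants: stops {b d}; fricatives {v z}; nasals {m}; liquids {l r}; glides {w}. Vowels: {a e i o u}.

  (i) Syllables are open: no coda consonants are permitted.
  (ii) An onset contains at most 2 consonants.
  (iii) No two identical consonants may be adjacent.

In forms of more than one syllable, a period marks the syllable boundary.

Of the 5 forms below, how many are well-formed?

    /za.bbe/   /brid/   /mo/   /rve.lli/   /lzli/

/za.bbe/ — violates constraint (iii): adjacent identical consonants /bb/ → ill-formed
/brid/ — violates constraint (i): syllable 1 coda /d/ has 1 consonant (> 0) → ill-formed
/mo/ — σ1 onset /m/, coda /∅/ ok → well-formed
/rve.lli/ — violates constraint (iii): adjacent identical consonants /ll/ → ill-formed
/lzli/ — violates constraint (ii): syllable 1 onset /lzl/ has 3 consonants (> 2) → ill-formed
Well-formed: /mo/ → 1.

1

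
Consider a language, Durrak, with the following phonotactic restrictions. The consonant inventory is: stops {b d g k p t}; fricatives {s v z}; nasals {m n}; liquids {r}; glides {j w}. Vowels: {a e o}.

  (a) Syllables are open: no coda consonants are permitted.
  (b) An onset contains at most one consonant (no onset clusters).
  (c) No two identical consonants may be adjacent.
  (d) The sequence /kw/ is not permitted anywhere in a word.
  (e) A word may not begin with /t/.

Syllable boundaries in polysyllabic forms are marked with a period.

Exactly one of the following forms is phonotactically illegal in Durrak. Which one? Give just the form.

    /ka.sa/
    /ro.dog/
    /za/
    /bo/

/ro.dog/

/ka.sa/ — σ1 onset /k/, coda /∅/ ok; σ2 onset /s/, coda /∅/ ok → phonotactically legal
/ro.dog/ — violates constraint (a): syllable 2 coda /g/ has 1 consonant (> 0) → phonotactically illegal
/za/ — σ1 onset /z/, coda /∅/ ok → phonotactically legal
/bo/ — σ1 onset /b/, coda /∅/ ok → phonotactically legal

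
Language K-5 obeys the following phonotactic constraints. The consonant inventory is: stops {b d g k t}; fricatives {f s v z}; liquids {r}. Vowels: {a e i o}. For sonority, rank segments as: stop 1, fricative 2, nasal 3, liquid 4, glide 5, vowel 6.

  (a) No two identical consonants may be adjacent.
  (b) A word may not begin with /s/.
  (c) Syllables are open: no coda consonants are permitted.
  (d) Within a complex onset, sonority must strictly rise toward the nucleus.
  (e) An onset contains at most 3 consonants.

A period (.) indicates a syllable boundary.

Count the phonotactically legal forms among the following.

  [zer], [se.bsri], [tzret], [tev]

[zer] — violates constraint (c): syllable 1 coda /r/ has 1 consonant (> 0) → phonotactically illegal
[se.bsri] — violates constraint (b): word begins with /s/ → phonotactically illegal
[tzret] — violates constraint (c): syllable 1 coda /t/ has 1 consonant (> 0) → phonotactically illegal
[tev] — violates constraint (c): syllable 1 coda /v/ has 1 consonant (> 0) → phonotactically illegal
No form is phonotactically legal → 0.

0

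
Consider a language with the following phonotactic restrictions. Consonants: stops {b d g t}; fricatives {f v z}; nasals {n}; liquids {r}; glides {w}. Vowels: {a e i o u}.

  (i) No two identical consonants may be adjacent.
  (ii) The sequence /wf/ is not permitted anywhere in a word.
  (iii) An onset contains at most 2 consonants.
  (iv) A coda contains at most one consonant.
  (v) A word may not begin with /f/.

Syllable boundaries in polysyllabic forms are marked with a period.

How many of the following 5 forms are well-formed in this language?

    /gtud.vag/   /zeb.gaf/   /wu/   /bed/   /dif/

5

/gtud.vag/ — σ1 onset /gt/ (2C), coda /d/ ok; σ2 onset /v/, coda /g/ ok → well-formed
/zeb.gaf/ — σ1 onset /z/, coda /b/ ok; σ2 onset /g/, coda /f/ ok → well-formed
/wu/ — σ1 onset /w/, coda /∅/ ok → well-formed
/bed/ — σ1 onset /b/, coda /d/ ok → well-formed
/dif/ — σ1 onset /d/, coda /f/ ok → well-formed
Well-formed: /gtud.vag/, /zeb.gaf/, /wu/, /bed/, /dif/ → 5.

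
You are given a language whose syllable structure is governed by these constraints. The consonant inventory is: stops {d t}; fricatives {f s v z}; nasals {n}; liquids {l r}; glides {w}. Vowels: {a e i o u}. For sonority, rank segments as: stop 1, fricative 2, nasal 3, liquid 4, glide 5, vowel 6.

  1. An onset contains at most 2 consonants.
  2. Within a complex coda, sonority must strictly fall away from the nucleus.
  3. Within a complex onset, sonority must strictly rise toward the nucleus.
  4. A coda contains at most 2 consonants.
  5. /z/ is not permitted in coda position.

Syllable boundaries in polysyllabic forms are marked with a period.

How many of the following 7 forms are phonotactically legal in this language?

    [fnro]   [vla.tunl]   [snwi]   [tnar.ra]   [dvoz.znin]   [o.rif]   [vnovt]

3

[fnro] — violates constraint 1: syllable 1 onset /fnr/ has 3 consonants (> 2) → phonotactically illegal
[vla.tunl] — violates constraint 2: syllable 2 coda /nl/: /n/ (nasal, 3) → /l/ (liquid, 4) does not fall → phonotactically illegal
[snwi] — violates constraint 1: syllable 1 onset /snw/ has 3 consonants (> 2) → phonotactically illegal
[tnar.ra] — σ1 onset /tn/ (1→3 rises), coda /r/ ok; σ2 onset /r/, coda /∅/ ok → phonotactically legal
[dvoz.znin] — violates constraint 5: syllable 1 coda contains /z/ → phonotactically illegal
[o.rif] — σ1 onset /∅/, coda /∅/ ok; σ2 onset /r/, coda /f/ ok → phonotactically legal
[vnovt] — σ1 onset /vn/ (2→3 rises), coda /vt/ (2→1 falls) ok → phonotactically legal
Phonotactically legal: [tnar.ra], [o.rif], [vnovt] → 3.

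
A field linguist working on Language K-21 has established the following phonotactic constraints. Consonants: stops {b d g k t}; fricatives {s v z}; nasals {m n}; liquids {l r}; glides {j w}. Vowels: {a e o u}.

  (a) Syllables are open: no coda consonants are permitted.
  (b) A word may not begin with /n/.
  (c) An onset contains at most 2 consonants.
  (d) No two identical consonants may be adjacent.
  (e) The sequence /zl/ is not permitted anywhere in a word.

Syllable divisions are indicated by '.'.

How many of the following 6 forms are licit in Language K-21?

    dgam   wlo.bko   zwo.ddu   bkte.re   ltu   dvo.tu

3

dgam — violates constraint (a): syllable 1 coda /m/ has 1 consonant (> 0) → illicit
wlo.bko — σ1 onset /wl/ (2C), coda /∅/ ok; σ2 onset /bk/ (2C), coda /∅/ ok → licit
zwo.ddu — violates constraint (d): adjacent identical consonants /dd/ → illicit
bkte.re — violates constraint (c): syllable 1 onset /bkt/ has 3 consonants (> 2) → illicit
ltu — σ1 onset /lt/ (2C), coda /∅/ ok → licit
dvo.tu — σ1 onset /dv/ (2C), coda /∅/ ok; σ2 onset /t/, coda /∅/ ok → licit
Licit: wlo.bko, ltu, dvo.tu → 3.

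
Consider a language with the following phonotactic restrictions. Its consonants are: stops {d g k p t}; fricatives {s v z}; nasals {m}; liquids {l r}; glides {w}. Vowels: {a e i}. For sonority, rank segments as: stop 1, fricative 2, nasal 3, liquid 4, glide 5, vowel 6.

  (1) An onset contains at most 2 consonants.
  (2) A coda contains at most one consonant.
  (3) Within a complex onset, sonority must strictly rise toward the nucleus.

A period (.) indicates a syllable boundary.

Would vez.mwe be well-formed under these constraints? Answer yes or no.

vez.mwe — σ1 onset /v/, coda /z/ ok; σ2 onset /mw/ (3→5 rises), coda /∅/ ok → well-formed

yes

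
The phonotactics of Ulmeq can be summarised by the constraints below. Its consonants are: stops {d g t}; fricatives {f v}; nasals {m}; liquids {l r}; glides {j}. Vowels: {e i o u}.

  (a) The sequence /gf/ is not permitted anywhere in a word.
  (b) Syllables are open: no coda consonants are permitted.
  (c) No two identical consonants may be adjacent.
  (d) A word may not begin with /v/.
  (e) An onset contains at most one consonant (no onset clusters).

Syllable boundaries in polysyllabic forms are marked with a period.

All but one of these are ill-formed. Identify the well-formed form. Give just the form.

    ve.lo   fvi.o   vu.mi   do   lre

ve.lo — violates constraint (d): word begins with /v/ → ill-formed
fvi.o — violates constraint (e): syllable 1 onset /fv/ has 2 consonants (> 1) → ill-formed
vu.mi — violates constraint (d): word begins with /v/ → ill-formed
do — σ1 onset /d/, coda /∅/ ok → well-formed
lre — violates constraint (e): syllable 1 onset /lr/ has 2 consonants (> 1) → ill-formed

do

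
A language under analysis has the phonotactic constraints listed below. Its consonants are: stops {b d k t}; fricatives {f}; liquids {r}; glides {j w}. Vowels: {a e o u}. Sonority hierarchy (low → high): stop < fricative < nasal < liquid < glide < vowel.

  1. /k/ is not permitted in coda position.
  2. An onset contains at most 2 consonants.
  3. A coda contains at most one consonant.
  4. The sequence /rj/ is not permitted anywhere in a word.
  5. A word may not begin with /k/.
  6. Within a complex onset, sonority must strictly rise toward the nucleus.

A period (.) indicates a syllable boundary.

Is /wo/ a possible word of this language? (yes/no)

yes

/wo/ — σ1 onset /w/, coda /∅/ ok → phonotactically legal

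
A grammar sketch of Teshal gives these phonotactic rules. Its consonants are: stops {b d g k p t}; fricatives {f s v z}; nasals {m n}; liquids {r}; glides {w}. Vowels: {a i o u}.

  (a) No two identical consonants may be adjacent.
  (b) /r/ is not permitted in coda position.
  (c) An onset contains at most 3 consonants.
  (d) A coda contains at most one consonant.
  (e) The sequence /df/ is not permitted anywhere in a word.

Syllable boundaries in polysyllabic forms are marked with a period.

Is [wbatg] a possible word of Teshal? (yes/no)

no

[wbatg] — violates constraint (d): syllable 1 coda /tg/ has 2 consonants (> 1) → phonotactically illegal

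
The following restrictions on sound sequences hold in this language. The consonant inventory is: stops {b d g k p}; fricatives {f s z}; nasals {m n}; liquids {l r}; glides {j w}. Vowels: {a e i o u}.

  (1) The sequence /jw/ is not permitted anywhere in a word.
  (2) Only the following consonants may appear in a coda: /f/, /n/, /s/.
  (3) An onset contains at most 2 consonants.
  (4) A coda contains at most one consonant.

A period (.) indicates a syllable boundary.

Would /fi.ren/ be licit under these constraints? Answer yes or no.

/fi.ren/ — σ1 onset /f/, coda /∅/ ok; σ2 onset /r/, coda /n/ ok → licit

yes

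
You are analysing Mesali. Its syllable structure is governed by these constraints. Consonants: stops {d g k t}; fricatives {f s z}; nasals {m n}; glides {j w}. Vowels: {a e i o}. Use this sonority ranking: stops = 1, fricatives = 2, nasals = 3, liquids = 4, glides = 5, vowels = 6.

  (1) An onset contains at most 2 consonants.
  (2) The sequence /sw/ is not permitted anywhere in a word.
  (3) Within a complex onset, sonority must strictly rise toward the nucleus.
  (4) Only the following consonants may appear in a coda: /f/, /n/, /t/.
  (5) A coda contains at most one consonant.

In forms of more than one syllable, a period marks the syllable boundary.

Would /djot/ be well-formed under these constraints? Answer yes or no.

yes

/djot/ — σ1 onset /dj/ (1→5 rises), coda /t/ ok → well-formed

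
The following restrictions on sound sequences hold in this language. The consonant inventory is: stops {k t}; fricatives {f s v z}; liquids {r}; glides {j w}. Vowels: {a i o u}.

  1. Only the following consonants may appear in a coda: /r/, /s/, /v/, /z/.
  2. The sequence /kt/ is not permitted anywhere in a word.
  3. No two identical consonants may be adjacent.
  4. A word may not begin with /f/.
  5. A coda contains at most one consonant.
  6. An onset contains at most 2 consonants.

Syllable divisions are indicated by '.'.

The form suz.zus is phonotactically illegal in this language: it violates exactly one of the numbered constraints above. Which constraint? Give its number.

3

suz.zus: adjacent identical consonants /zz/.
This is a violation of constraint 3: "No two identical consonants may be adjacent."
The remaining constraints (1, 2, 4, 5, 6) are satisfied.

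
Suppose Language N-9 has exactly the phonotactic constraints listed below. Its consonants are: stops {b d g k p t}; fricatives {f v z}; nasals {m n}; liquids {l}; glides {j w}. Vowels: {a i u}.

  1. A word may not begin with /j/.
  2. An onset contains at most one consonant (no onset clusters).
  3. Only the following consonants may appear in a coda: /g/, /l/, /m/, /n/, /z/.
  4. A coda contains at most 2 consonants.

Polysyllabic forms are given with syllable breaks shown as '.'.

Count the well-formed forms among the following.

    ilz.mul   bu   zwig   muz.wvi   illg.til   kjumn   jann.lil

ilz.mul — σ1 onset /∅/, coda /lz/ (2C) ok; σ2 onset /m/, coda /l/ ok → well-formed
bu — σ1 onset /b/, coda /∅/ ok → well-formed
zwig — violates constraint 2: syllable 1 onset /zw/ has 2 consonants (> 1) → ill-formed
muz.wvi — violates constraint 2: syllable 2 onset /wv/ has 2 consonants (> 1) → ill-formed
illg.til — violates constraint 4: syllable 1 coda /llg/ has 3 consonants (> 2) → ill-formed
kjumn — violates constraint 2: syllable 1 onset /kj/ has 2 consonants (> 1) → ill-formed
jann.lil — violates constraint 1: word begins with /j/ → ill-formed
Well-formed: ilz.mul, bu → 2.

2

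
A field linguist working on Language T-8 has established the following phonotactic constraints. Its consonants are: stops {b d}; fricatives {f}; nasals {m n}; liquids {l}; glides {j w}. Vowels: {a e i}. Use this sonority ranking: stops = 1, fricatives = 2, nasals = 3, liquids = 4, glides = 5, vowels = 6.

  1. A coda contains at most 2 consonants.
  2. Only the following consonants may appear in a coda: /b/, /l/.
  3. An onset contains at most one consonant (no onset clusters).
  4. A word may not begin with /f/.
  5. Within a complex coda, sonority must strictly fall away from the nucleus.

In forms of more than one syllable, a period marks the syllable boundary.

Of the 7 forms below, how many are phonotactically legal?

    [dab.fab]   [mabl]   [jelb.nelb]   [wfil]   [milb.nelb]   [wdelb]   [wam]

3

[dab.fab] — σ1 onset /d/, coda /b/ ok; σ2 onset /f/, coda /b/ ok → phonotactically legal
[mabl] — violates constraint 5: syllable 1 coda /bl/: /b/ (stop, 1) → /l/ (liquid, 4) does not fall → phonotactically illegal
[jelb.nelb] — σ1 onset /j/, coda /lb/ (4→1 falls) ok; σ2 onset /n/, coda /lb/ (4→1 falls) ok → phonotactically legal
[wfil] — violates constraint 3: syllable 1 onset /wf/ has 2 consonants (> 1) → phonotactically illegal
[milb.nelb] — σ1 onset /m/, coda /lb/ (4→1 falls) ok; σ2 onset /n/, coda /lb/ (4→1 falls) ok → phonotactically legal
[wdelb] — violates constraint 3: syllable 1 onset /wd/ has 2 consonants (> 1) → phonotactically illegal
[wam] — violates constraint 2: syllable 1 coda contains /m/, which is not a licensed coda consonant → phonotactically illegal
Phonotactically legal: [dab.fab], [jelb.nelb], [milb.nelb] → 3.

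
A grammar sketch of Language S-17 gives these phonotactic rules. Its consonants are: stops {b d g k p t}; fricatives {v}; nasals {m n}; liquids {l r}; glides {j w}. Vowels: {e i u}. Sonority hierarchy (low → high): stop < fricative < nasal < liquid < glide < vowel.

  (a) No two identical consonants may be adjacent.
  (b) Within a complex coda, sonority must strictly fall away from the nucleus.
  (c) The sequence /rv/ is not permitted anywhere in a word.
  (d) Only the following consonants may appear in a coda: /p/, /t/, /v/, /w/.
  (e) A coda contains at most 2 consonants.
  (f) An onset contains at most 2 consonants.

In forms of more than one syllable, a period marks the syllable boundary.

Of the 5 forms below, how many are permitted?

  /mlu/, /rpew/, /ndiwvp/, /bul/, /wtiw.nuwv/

3

/mlu/ — σ1 onset /ml/ (2C), coda /∅/ ok → permitted
/rpew/ — σ1 onset /rp/ (2C), coda /w/ ok → permitted
/ndiwvp/ — violates constraint (e): syllable 1 coda /wvp/ has 3 consonants (> 2) → not permitted
/bul/ — violates constraint (d): syllable 1 coda contains /l/, which is not a licensed coda consonant → not permitted
/wtiw.nuwv/ — σ1 onset /wt/ (2C), coda /w/ ok; σ2 onset /n/, coda /wv/ (5→2 falls) ok → permitted
Permitted: /mlu/, /rpew/, /wtiw.nuwv/ → 3.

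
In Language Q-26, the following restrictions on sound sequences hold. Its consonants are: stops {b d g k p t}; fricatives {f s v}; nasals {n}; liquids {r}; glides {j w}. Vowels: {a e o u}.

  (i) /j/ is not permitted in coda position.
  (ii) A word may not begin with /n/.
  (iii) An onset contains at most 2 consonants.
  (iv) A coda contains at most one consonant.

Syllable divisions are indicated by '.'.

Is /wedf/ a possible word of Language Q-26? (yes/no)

no

/wedf/ — violates constraint (iv): syllable 1 coda /df/ has 2 consonants (> 1) → illicit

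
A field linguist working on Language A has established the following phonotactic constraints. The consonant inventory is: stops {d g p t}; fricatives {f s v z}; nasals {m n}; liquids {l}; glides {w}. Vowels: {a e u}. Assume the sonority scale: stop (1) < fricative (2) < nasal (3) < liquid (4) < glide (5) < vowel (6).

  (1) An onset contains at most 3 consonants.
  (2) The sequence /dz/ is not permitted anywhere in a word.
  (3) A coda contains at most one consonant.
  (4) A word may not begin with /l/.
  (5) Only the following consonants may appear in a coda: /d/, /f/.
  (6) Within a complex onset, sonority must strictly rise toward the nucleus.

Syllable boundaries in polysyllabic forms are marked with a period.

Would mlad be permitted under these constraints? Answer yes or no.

mlad — σ1 onset /ml/ (3→4 rises), coda /d/ ok → permitted

yes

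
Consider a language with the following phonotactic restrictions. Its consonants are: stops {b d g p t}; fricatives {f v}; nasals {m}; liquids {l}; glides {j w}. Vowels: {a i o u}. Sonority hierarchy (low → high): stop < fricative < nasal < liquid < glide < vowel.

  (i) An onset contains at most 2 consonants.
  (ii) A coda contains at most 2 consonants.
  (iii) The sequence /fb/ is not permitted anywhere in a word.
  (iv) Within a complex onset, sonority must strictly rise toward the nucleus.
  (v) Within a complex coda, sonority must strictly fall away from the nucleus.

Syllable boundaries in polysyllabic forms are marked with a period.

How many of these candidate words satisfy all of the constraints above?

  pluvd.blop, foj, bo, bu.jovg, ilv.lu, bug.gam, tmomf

pluvd.blop — σ1 onset /pl/ (1→4 rises), coda /vd/ (2→1 falls) ok; σ2 onset /bl/ (1→4 rises), coda /p/ ok → licit
foj — σ1 onset /f/, coda /j/ ok → licit
bo — σ1 onset /b/, coda /∅/ ok → licit
bu.jovg — σ1 onset /b/, coda /∅/ ok; σ2 onset /j/, coda /vg/ (2→1 falls) ok → licit
ilv.lu — σ1 onset /∅/, coda /lv/ (4→2 falls) ok; σ2 onset /l/, coda /∅/ ok → licit
bug.gam — σ1 onset /b/, coda /g/ ok; σ2 onset /g/, coda /m/ ok → licit
tmomf — σ1 onset /tm/ (1→3 rises), coda /mf/ (3→2 falls) ok → licit
Licit: pluvd.blop, foj, bo, bu.jovg, ilv.lu, bug.gam, tmomf → 7.

7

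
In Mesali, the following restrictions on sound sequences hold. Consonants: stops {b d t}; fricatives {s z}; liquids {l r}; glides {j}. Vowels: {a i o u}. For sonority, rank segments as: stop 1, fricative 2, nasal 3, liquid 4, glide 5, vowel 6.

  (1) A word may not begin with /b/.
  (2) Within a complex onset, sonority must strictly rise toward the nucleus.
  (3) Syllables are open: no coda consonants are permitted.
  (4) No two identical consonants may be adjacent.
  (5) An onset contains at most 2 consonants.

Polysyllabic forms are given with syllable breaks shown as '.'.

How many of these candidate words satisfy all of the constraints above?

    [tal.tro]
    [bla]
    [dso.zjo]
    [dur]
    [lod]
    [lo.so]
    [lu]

3

[tal.tro] — violates constraint 3: syllable 1 coda /l/ has 1 consonant (> 0) → phonotactically illegal
[bla] — violates constraint 1: word begins with /b/ → phonotactically illegal
[dso.zjo] — σ1 onset /ds/ (1→2 rises), coda /∅/ ok; σ2 onset /zj/ (2→5 rises), coda /∅/ ok → phonotactically legal
[dur] — violates constraint 3: syllable 1 coda /r/ has 1 consonant (> 0) → phonotactically illegal
[lod] — violates constraint 3: syllable 1 coda /d/ has 1 consonant (> 0) → phonotactically illegal
[lo.so] — σ1 onset /l/, coda /∅/ ok; σ2 onset /s/, coda /∅/ ok → phonotactically legal
[lu] — σ1 onset /l/, coda /∅/ ok → phonotactically legal
Phonotactically legal: [dso.zjo], [lo.so], [lu] → 3.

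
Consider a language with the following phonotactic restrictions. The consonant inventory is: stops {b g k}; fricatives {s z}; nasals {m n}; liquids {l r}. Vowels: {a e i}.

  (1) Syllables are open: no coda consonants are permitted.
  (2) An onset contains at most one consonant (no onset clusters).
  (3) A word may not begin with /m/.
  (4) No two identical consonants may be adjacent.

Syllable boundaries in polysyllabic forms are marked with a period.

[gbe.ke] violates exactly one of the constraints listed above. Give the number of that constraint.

[gbe.ke]: syllable 1 onset /gb/ has 2 consonants (> 1).
This is a violation of constraint 2: "An onset contains at most one consonant (no onset clusters)."
The remaining constraints (1, 3, 4) are satisfied.

2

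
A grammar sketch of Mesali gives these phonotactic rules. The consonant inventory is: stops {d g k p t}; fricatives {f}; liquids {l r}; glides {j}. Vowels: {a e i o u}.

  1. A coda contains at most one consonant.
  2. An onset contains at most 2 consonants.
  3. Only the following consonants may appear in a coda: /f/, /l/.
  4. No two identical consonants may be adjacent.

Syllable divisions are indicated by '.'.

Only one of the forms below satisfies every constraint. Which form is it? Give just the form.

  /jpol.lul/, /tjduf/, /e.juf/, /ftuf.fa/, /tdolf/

/e.juf/

/jpol.lul/ — violates constraint 4: adjacent identical consonants /ll/ → phonotactically illegal
/tjduf/ — violates constraint 2: syllable 1 onset /tjd/ has 3 consonants (> 2) → phonotactically illegal
/e.juf/ — σ1 onset /∅/, coda /∅/ ok; σ2 onset /j/, coda /f/ ok → phonotactically legal
/ftuf.fa/ — violates constraint 4: adjacent identical consonants /ff/ → phonotactically illegal
/tdolf/ — violates constraint 1: syllable 1 coda /lf/ has 2 consonants (> 1) → phonotactically illegal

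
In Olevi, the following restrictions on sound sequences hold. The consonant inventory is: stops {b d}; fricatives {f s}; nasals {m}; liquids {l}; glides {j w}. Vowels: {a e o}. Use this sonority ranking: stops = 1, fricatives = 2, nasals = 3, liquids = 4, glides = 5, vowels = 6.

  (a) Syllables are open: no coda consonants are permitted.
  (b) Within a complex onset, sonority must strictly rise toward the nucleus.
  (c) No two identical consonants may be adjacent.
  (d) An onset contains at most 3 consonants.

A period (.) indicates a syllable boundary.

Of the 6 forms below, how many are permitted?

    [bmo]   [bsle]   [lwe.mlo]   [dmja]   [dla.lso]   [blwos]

[bmo] — σ1 onset /bm/ (1→3 rises), coda /∅/ ok → permitted
[bsle] — σ1 onset /bsl/ (1→2→4 rises), coda /∅/ ok → permitted
[lwe.mlo] — σ1 onset /lw/ (4→5 rises), coda /∅/ ok; σ2 onset /ml/ (3→4 rises), coda /∅/ ok → permitted
[dmja] — σ1 onset /dmj/ (1→3→5 rises), coda /∅/ ok → permitted
[dla.lso] — violates constraint (b): syllable 2 onset /ls/: /l/ (liquid, 4) → /s/ (fricative, 2) does not rise → not permitted
[blwos] — violates constraint (a): syllable 1 coda /s/ has 1 consonant (> 0) → not permitted
Permitted: [bmo], [bsle], [lwe.mlo], [dmja] → 4.

4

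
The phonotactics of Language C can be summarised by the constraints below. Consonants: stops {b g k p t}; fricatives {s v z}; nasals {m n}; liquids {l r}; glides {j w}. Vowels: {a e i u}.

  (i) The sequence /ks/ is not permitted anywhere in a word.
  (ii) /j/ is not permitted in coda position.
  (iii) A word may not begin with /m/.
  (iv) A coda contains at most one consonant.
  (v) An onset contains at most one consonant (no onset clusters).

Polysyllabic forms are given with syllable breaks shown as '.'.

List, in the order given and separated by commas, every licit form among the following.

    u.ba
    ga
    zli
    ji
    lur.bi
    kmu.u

u.ba — σ1 onset /∅/, coda /∅/ ok; σ2 onset /b/, coda /∅/ ok → licit
ga — σ1 onset /g/, coda /∅/ ok → licit
zli — violates constraint (v): syllable 1 onset /zl/ has 2 consonants (> 1) → illicit
ji — σ1 onset /j/, coda /∅/ ok → licit
lur.bi — σ1 onset /l/, coda /r/ ok; σ2 onset /b/, coda /∅/ ok → licit
kmu.u — violates constraint (v): syllable 1 onset /km/ has 2 consonants (> 1) → illicit

u.ba, ga, ji, lur.bi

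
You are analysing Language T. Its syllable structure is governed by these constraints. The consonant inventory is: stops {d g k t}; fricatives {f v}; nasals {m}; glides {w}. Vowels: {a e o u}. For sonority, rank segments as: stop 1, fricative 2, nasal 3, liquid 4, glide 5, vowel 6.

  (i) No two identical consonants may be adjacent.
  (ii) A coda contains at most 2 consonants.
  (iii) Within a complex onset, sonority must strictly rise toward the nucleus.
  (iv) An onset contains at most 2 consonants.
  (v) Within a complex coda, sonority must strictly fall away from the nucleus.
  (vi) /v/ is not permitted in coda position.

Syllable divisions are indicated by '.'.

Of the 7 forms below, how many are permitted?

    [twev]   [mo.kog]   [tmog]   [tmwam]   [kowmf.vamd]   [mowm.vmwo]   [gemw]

[twev] — violates constraint (vi): syllable 1 coda contains /v/ → not permitted
[mo.kog] — σ1 onset /m/, coda /∅/ ok; σ2 onset /k/, coda /g/ ok → permitted
[tmog] — σ1 onset /tm/ (1→3 rises), coda /g/ ok → permitted
[tmwam] — violates constraint (iv): syllable 1 onset /tmw/ has 3 consonants (> 2) → not permitted
[kowmf.vamd] — violates constraint (ii): syllable 1 coda /wmf/ has 3 consonants (> 2) → not permitted
[mowm.vmwo] — violates constraint (iv): syllable 2 onset /vmw/ has 3 consonants (> 2) → not permitted
[gemw] — violates constraint (v): syllable 1 coda /mw/: /m/ (nasal, 3) → /w/ (glide, 5) does not fall → not permitted
Permitted: [mo.kog], [tmog] → 2.

2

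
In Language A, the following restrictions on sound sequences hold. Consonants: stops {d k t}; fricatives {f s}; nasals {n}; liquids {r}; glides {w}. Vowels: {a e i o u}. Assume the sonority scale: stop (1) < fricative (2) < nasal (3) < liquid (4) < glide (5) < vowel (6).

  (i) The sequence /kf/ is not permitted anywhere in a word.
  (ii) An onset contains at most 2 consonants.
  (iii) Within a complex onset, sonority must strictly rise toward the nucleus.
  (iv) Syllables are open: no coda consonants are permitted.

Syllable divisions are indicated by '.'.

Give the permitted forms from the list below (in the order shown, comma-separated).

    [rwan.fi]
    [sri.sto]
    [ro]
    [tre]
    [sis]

[rwan.fi] — violates constraint (iv): syllable 1 coda /n/ has 1 consonant (> 0) → not permitted
[sri.sto] — violates constraint (iii): syllable 2 onset /st/: /s/ (fricative, 2) → /t/ (stop, 1) does not rise → not permitted
[ro] — σ1 onset /r/, coda /∅/ ok → permitted
[tre] — σ1 onset /tr/ (1→4 rises), coda /∅/ ok → permitted
[sis] — violates constraint (iv): syllable 1 coda /s/ has 1 consonant (> 0) → not permitted

[ro], [tre]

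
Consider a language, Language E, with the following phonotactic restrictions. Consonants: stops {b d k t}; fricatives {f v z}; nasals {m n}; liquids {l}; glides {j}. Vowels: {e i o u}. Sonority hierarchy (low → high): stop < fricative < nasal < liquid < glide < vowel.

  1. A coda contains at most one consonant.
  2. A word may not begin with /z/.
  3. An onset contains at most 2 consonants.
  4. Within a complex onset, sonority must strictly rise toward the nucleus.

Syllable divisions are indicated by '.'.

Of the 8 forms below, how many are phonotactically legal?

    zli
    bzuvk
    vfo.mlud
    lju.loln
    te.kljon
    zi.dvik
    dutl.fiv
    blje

0

zli — violates constraint 2: word begins with /z/ → phonotactically illegal
bzuvk — violates constraint 1: syllable 1 coda /vk/ has 2 consonants (> 1) → phonotactically illegal
vfo.mlud — violates constraint 4: syllable 1 onset /vf/: /v/ (fricative, 2) → /f/ (fricative, 2) does not rise → phonotactically illegal
lju.loln — violates constraint 1: syllable 2 coda /ln/ has 2 consonants (> 1) → phonotactically illegal
te.kljon — violates constraint 3: syllable 2 onset /klj/ has 3 consonants (> 2) → phonotactically illegal
zi.dvik — violates constraint 2: word begins with /z/ → phonotactically illegal
dutl.fiv — violates constraint 1: syllable 1 coda /tl/ has 2 consonants (> 1) → phonotactically illegal
blje — violates constraint 3: syllable 1 onset /blj/ has 3 consonants (> 2) → phonotactically illegal
No form is phonotactically legal → 0.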